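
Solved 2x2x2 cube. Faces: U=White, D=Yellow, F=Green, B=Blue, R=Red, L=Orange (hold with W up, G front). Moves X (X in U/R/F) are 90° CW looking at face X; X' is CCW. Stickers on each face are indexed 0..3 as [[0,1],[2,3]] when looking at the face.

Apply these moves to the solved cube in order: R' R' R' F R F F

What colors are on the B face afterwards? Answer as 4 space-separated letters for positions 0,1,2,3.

Answer: O B G B

Derivation:
After move 1 (R'): R=RRRR U=WBWB F=GWGW D=YGYG B=YBYB
After move 2 (R'): R=RRRR U=WYWY F=GBGB D=YWYW B=GBGB
After move 3 (R'): R=RRRR U=WGWG F=GYGY D=YBYB B=WBWB
After move 4 (F): F=GGYY U=WGOO R=WRGR D=RRYB L=OYOB
After move 5 (R): R=GWRR U=WGOY F=GRYB D=RWYW B=OBGB
After move 6 (F): F=YGBR U=WGBY R=OWYR D=RGYW L=OROW
After move 7 (F): F=BYRG U=WGWR R=BWYR D=YOYW L=OROG
Query: B face = OBGB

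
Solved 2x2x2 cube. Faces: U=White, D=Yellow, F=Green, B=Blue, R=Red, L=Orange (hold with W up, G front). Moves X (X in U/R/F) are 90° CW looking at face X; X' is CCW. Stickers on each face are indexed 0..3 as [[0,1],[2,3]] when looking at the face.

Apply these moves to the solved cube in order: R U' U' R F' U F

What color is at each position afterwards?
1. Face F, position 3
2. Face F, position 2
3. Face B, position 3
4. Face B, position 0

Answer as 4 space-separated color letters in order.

Answer: O G B R

Derivation:
After move 1 (R): R=RRRR U=WGWG F=GYGY D=YBYB B=WBWB
After move 2 (U'): U=GGWW F=OOGY R=GYRR B=RRWB L=WBOO
After move 3 (U'): U=GWGW F=WBGY R=OORR B=GYWB L=RROO
After move 4 (R): R=RORO U=GBGY F=WBGB D=YWYG B=WYWB
After move 5 (F'): F=BBWG U=GBRR R=WOYO D=ROYG L=RYOG
After move 6 (U): U=RGRB F=WOWG R=WYYO B=RYWB L=BBOG
After move 7 (F): F=WWGO U=RGGB R=RYBO D=YWYG L=BROO
Query 1: F[3] = O
Query 2: F[2] = G
Query 3: B[3] = B
Query 4: B[0] = R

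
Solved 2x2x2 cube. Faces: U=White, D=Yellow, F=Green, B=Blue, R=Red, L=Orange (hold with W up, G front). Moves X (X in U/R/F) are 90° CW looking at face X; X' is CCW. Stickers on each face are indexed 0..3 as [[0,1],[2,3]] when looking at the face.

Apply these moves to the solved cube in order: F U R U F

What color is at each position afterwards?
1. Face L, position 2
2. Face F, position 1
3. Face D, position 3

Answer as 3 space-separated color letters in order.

After move 1 (F): F=GGGG U=WWOO R=WRWR D=RRYY L=OYOY
After move 2 (U): U=OWOW F=WRGG R=BBWR B=OYBB L=GGOY
After move 3 (R): R=WBRB U=OROG F=WRGY D=RBYO B=WYWB
After move 4 (U): U=OOGR F=WBGY R=WYRB B=GGWB L=WROY
After move 5 (F): F=GWYB U=OOYR R=GYRB D=RWYO L=WROB
Query 1: L[2] = O
Query 2: F[1] = W
Query 3: D[3] = O

Answer: O W O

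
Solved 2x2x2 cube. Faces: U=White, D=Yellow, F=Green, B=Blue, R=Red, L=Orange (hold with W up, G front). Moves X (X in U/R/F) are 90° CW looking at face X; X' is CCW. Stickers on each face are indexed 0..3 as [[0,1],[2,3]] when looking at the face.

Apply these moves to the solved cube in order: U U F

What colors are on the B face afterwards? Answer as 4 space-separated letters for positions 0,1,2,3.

Answer: G G B B

Derivation:
After move 1 (U): U=WWWW F=RRGG R=BBRR B=OOBB L=GGOO
After move 2 (U): U=WWWW F=BBGG R=OORR B=GGBB L=RROO
After move 3 (F): F=GBGB U=WWOR R=WOWR D=ROYY L=RYOY
Query: B face = GGBB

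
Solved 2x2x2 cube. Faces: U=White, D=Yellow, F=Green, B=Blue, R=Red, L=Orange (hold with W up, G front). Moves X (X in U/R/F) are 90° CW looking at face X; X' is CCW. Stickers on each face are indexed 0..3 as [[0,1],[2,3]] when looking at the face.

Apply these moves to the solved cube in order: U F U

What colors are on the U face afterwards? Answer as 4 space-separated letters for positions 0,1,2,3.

Answer: O W G W

Derivation:
After move 1 (U): U=WWWW F=RRGG R=BBRR B=OOBB L=GGOO
After move 2 (F): F=GRGR U=WWOG R=WBWR D=RBYY L=GYOY
After move 3 (U): U=OWGW F=WBGR R=OOWR B=GYBB L=GROY
Query: U face = OWGW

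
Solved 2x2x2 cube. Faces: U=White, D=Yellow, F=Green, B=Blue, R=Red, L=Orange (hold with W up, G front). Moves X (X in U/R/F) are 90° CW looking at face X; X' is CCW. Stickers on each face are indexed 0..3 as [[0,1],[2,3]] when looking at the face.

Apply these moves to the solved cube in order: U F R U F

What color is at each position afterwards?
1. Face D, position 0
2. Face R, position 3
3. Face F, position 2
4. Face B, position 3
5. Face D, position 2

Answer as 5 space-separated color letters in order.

After move 1 (U): U=WWWW F=RRGG R=BBRR B=OOBB L=GGOO
After move 2 (F): F=GRGR U=WWOG R=WBWR D=RBYY L=GYOY
After move 3 (R): R=WWRB U=WROR F=GBGY D=RBYO B=GOWB
After move 4 (U): U=OWRR F=WWGY R=GORB B=GYWB L=GBOY
After move 5 (F): F=GWYW U=OWYB R=RORB D=RGYO L=GROB
Query 1: D[0] = R
Query 2: R[3] = B
Query 3: F[2] = Y
Query 4: B[3] = B
Query 5: D[2] = Y

Answer: R B Y B Y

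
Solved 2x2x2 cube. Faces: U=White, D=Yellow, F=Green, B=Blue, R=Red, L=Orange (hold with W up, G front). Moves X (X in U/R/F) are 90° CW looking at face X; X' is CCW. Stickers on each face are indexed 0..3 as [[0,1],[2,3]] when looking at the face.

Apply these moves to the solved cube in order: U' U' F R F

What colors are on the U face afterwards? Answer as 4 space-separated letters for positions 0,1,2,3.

Answer: W B Y Y

Derivation:
After move 1 (U'): U=WWWW F=OOGG R=GGRR B=RRBB L=BBOO
After move 2 (U'): U=WWWW F=BBGG R=OORR B=GGBB L=RROO
After move 3 (F): F=GBGB U=WWOR R=WOWR D=ROYY L=RYOY
After move 4 (R): R=WWRO U=WBOB F=GOGY D=RBYG B=RGWB
After move 5 (F): F=GGYO U=WBYY R=OWBO D=RWYG L=RROB
Query: U face = WBYY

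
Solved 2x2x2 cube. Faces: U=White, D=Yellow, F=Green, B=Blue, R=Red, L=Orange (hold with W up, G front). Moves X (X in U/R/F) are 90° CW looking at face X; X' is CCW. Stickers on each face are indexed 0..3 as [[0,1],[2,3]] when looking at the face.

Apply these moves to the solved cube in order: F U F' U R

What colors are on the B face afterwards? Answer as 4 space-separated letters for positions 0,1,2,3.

After move 1 (F): F=GGGG U=WWOO R=WRWR D=RRYY L=OYOY
After move 2 (U): U=OWOW F=WRGG R=BBWR B=OYBB L=GGOY
After move 3 (F'): F=RGWG U=OWBW R=RBRR D=GYYY L=GWOO
After move 4 (U): U=BOWW F=RBWG R=OYRR B=GWBB L=RGOO
After move 5 (R): R=RORY U=BBWG F=RYWY D=GBYG B=WWOB
Query: B face = WWOB

Answer: W W O B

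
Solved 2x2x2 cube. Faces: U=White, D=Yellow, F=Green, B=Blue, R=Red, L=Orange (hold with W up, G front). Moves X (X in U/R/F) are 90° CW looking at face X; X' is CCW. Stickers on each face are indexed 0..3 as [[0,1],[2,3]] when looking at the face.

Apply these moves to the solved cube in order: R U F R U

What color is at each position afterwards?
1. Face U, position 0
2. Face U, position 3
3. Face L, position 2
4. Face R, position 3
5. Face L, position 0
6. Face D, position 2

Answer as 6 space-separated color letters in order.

After move 1 (R): R=RRRR U=WGWG F=GYGY D=YBYB B=WBWB
After move 2 (U): U=WWGG F=RRGY R=WBRR B=OOWB L=GYOO
After move 3 (F): F=GRYR U=WWOY R=GBGR D=RWYB L=GYOB
After move 4 (R): R=GGRB U=WROR F=GWYB D=RWYO B=YOWB
After move 5 (U): U=OWRR F=GGYB R=YORB B=GYWB L=GWOB
Query 1: U[0] = O
Query 2: U[3] = R
Query 3: L[2] = O
Query 4: R[3] = B
Query 5: L[0] = G
Query 6: D[2] = Y

Answer: O R O B G Y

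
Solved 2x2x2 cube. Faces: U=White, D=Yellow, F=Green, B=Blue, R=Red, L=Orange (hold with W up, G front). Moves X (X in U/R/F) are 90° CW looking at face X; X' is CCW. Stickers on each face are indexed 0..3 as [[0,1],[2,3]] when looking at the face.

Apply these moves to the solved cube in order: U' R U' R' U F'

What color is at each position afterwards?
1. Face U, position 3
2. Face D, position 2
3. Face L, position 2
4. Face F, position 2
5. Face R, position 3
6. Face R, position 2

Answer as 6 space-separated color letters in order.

After move 1 (U'): U=WWWW F=OOGG R=GGRR B=RRBB L=BBOO
After move 2 (R): R=RGRG U=WOWG F=OYGY D=YBYR B=WRWB
After move 3 (U'): U=OGWW F=BBGY R=OYRG B=RGWB L=WROO
After move 4 (R'): R=YGOR U=OWWR F=BGGW D=YBYY B=RGBB
After move 5 (U): U=WORW F=YGGW R=RGOR B=WRBB L=BGOO
After move 6 (F'): F=GWYG U=WORO R=BGYR D=GOYY L=BWOR
Query 1: U[3] = O
Query 2: D[2] = Y
Query 3: L[2] = O
Query 4: F[2] = Y
Query 5: R[3] = R
Query 6: R[2] = Y

Answer: O Y O Y R Y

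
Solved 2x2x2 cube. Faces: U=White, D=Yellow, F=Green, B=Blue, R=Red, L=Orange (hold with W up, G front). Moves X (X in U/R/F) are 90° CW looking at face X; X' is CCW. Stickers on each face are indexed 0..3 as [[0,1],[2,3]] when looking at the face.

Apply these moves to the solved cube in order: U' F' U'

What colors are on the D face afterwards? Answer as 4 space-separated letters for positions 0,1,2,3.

Answer: B O Y Y

Derivation:
After move 1 (U'): U=WWWW F=OOGG R=GGRR B=RRBB L=BBOO
After move 2 (F'): F=OGOG U=WWGR R=YGYR D=BOYY L=BWOW
After move 3 (U'): U=WRWG F=BWOG R=OGYR B=YGBB L=RROW
Query: D face = BOYY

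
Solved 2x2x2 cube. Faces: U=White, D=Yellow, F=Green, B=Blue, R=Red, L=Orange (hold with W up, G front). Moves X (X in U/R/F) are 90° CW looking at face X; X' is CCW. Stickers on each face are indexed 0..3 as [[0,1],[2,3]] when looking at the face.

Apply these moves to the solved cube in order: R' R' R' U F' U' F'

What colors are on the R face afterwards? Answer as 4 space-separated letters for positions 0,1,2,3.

After move 1 (R'): R=RRRR U=WBWB F=GWGW D=YGYG B=YBYB
After move 2 (R'): R=RRRR U=WYWY F=GBGB D=YWYW B=GBGB
After move 3 (R'): R=RRRR U=WGWG F=GYGY D=YBYB B=WBWB
After move 4 (U): U=WWGG F=RRGY R=WBRR B=OOWB L=GYOO
After move 5 (F'): F=RYRG U=WWWR R=BBYR D=YOYB L=GGOG
After move 6 (U'): U=WRWW F=GGRG R=RYYR B=BBWB L=OOOG
After move 7 (F'): F=GGGR U=WRRY R=OYYR D=OGYB L=OWOW
Query: R face = OYYR

Answer: O Y Y R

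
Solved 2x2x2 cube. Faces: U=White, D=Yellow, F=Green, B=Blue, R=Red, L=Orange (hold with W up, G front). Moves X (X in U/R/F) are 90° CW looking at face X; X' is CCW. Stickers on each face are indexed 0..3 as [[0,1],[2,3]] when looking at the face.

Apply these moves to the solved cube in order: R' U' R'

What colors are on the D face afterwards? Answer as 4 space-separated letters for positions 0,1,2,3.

Answer: Y O Y W

Derivation:
After move 1 (R'): R=RRRR U=WBWB F=GWGW D=YGYG B=YBYB
After move 2 (U'): U=BBWW F=OOGW R=GWRR B=RRYB L=YBOO
After move 3 (R'): R=WRGR U=BYWR F=OBGW D=YOYW B=GRGB
Query: D face = YOYW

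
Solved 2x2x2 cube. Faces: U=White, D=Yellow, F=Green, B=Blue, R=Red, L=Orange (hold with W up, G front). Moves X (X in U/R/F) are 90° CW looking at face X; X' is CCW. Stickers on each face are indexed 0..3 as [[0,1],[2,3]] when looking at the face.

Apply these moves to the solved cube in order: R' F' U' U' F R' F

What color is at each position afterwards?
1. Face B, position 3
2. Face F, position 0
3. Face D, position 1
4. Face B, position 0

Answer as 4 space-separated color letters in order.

After move 1 (R'): R=RRRR U=WBWB F=GWGW D=YGYG B=YBYB
After move 2 (F'): F=WWGG U=WBRR R=GRYR D=OOYG L=OBOW
After move 3 (U'): U=BRWR F=OBGG R=WWYR B=GRYB L=YBOW
After move 4 (U'): U=RRBW F=YBGG R=OBYR B=WWYB L=GROW
After move 5 (F): F=GYGB U=RRWR R=BBWR D=YOYG L=GOOO
After move 6 (R'): R=BRBW U=RYWW F=GRGR D=YYYB B=GWOB
After move 7 (F): F=GGRR U=RYOO R=WRWW D=BBYB L=GYOY
Query 1: B[3] = B
Query 2: F[0] = G
Query 3: D[1] = B
Query 4: B[0] = G

Answer: B G B G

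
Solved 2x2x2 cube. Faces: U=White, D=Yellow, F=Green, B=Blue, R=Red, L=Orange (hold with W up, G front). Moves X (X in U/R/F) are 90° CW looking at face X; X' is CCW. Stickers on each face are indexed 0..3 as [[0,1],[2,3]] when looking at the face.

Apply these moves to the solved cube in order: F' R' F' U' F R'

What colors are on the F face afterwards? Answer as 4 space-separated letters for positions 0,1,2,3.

Answer: G Y G B

Derivation:
After move 1 (F'): F=GGGG U=WWRR R=YRYR D=OOYY L=OWOW
After move 2 (R'): R=RRYY U=WBRB F=GWGR D=OGYG B=YBOB
After move 3 (F'): F=WRGG U=WBRY R=GROY D=WWYG L=OBOR
After move 4 (U'): U=BYWR F=OBGG R=WROY B=GROB L=YBOR
After move 5 (F): F=GOGB U=BYRB R=WRRY D=OWYG L=YWOW
After move 6 (R'): R=RYWR U=BORG F=GYGB D=OOYB B=GRWB
Query: F face = GYGB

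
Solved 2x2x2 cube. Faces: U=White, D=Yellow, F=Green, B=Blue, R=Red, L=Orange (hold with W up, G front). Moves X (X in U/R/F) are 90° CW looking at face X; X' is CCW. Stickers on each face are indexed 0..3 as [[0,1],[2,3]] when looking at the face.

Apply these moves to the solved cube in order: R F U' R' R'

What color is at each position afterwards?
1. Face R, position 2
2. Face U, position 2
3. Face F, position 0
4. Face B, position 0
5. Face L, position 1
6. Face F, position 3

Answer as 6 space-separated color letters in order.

Answer: G W O Y B W

Derivation:
After move 1 (R): R=RRRR U=WGWG F=GYGY D=YBYB B=WBWB
After move 2 (F): F=GGYY U=WGOO R=WRGR D=RRYB L=OYOB
After move 3 (U'): U=GOWO F=OYYY R=GGGR B=WRWB L=WBOB
After move 4 (R'): R=GRGG U=GWWW F=OOYO D=RYYY B=BRRB
After move 5 (R'): R=RGGG U=GRWB F=OWYW D=ROYO B=YRYB
Query 1: R[2] = G
Query 2: U[2] = W
Query 3: F[0] = O
Query 4: B[0] = Y
Query 5: L[1] = B
Query 6: F[3] = W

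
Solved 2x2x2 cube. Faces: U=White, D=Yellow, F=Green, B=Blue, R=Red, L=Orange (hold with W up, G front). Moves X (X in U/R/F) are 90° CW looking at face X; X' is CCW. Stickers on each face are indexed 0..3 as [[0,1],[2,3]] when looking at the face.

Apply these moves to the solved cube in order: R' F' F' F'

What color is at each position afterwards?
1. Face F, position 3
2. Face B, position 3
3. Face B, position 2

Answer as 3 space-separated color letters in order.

Answer: W B Y

Derivation:
After move 1 (R'): R=RRRR U=WBWB F=GWGW D=YGYG B=YBYB
After move 2 (F'): F=WWGG U=WBRR R=GRYR D=OOYG L=OBOW
After move 3 (F'): F=WGWG U=WBGY R=OROR D=BWYG L=OROR
After move 4 (F'): F=GGWW U=WBOO R=WRBR D=RRYG L=OYOG
Query 1: F[3] = W
Query 2: B[3] = B
Query 3: B[2] = Y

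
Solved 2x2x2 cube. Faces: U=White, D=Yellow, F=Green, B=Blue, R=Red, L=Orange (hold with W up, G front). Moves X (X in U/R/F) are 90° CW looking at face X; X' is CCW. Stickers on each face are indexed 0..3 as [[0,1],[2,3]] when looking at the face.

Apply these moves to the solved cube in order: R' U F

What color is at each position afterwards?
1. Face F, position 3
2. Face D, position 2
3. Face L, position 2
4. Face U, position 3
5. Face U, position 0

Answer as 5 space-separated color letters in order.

Answer: R Y O W W

Derivation:
After move 1 (R'): R=RRRR U=WBWB F=GWGW D=YGYG B=YBYB
After move 2 (U): U=WWBB F=RRGW R=YBRR B=OOYB L=GWOO
After move 3 (F): F=GRWR U=WWOW R=BBBR D=RYYG L=GYOG
Query 1: F[3] = R
Query 2: D[2] = Y
Query 3: L[2] = O
Query 4: U[3] = W
Query 5: U[0] = W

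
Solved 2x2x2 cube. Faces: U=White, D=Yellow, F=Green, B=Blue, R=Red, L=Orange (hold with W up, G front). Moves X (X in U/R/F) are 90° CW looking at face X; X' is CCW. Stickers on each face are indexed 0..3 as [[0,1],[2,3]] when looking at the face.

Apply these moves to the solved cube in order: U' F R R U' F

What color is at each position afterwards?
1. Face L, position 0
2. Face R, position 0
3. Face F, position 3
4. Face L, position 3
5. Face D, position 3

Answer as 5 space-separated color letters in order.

Answer: O W Y W B

Derivation:
After move 1 (U'): U=WWWW F=OOGG R=GGRR B=RRBB L=BBOO
After move 2 (F): F=GOGO U=WWOB R=WGWR D=RGYY L=BYOY
After move 3 (R): R=WWRG U=WOOO F=GGGY D=RBYR B=BRWB
After move 4 (R): R=RWGW U=WGOY F=GBGR D=RWYB B=OROB
After move 5 (U'): U=GYWO F=BYGR R=GBGW B=RWOB L=OROY
After move 6 (F): F=GBRY U=GYYR R=WBOW D=GGYB L=OROW
Query 1: L[0] = O
Query 2: R[0] = W
Query 3: F[3] = Y
Query 4: L[3] = W
Query 5: D[3] = B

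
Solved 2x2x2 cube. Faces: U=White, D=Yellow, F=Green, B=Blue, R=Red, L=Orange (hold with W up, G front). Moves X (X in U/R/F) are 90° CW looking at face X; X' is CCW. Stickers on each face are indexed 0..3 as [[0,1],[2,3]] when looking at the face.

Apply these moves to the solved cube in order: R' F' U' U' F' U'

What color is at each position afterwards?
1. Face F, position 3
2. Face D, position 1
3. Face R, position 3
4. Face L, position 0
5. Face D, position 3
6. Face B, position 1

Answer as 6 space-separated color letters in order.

After move 1 (R'): R=RRRR U=WBWB F=GWGW D=YGYG B=YBYB
After move 2 (F'): F=WWGG U=WBRR R=GRYR D=OOYG L=OBOW
After move 3 (U'): U=BRWR F=OBGG R=WWYR B=GRYB L=YBOW
After move 4 (U'): U=RRBW F=YBGG R=OBYR B=WWYB L=GROW
After move 5 (F'): F=BGYG U=RROY R=OBOR D=RWYG L=GWOB
After move 6 (U'): U=RYRO F=GWYG R=BGOR B=OBYB L=WWOB
Query 1: F[3] = G
Query 2: D[1] = W
Query 3: R[3] = R
Query 4: L[0] = W
Query 5: D[3] = G
Query 6: B[1] = B

Answer: G W R W G B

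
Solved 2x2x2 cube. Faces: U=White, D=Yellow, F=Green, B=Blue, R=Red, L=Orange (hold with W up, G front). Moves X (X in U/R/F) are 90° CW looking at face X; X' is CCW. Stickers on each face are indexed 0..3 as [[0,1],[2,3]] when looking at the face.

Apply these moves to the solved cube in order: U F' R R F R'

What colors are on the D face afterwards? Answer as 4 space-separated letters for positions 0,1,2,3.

Answer: B R Y B

Derivation:
After move 1 (U): U=WWWW F=RRGG R=BBRR B=OOBB L=GGOO
After move 2 (F'): F=RGRG U=WWBR R=YBYR D=GOYY L=GWOW
After move 3 (R): R=YYRB U=WGBG F=RORY D=GBYO B=ROWB
After move 4 (R): R=RYBY U=WOBY F=RBRO D=GWYR B=GOGB
After move 5 (F): F=RROB U=WOWW R=BYYY D=BRYR L=GGOW
After move 6 (R'): R=YYBY U=WGWG F=ROOW D=BRYB B=RORB
Query: D face = BRYB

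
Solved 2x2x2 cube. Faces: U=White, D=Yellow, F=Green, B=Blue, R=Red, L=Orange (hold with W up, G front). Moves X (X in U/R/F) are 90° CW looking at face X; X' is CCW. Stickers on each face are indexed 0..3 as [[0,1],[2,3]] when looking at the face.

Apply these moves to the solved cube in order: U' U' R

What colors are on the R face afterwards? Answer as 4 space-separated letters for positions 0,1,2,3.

Answer: R O R O

Derivation:
After move 1 (U'): U=WWWW F=OOGG R=GGRR B=RRBB L=BBOO
After move 2 (U'): U=WWWW F=BBGG R=OORR B=GGBB L=RROO
After move 3 (R): R=RORO U=WBWG F=BYGY D=YBYG B=WGWB
Query: R face = RORO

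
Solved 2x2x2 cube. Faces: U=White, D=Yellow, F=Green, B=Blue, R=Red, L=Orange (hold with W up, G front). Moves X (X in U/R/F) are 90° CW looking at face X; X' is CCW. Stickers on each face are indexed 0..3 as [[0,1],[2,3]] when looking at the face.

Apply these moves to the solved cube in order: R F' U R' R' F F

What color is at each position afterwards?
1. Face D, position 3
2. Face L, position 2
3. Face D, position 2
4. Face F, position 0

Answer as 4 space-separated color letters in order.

After move 1 (R): R=RRRR U=WGWG F=GYGY D=YBYB B=WBWB
After move 2 (F'): F=YYGG U=WGRR R=BRYR D=OOYB L=OGOW
After move 3 (U): U=RWRG F=BRGG R=WBYR B=OGWB L=YYOW
After move 4 (R'): R=BRWY U=RWRO F=BWGG D=ORYG B=BGOB
After move 5 (R'): R=RYBW U=RORB F=BWGO D=OWYG B=GGRB
After move 6 (F): F=GBOW U=ROWY R=RYBW D=BRYG L=YOOW
After move 7 (F): F=OGWB U=ROWO R=WYYW D=BRYG L=YBOR
Query 1: D[3] = G
Query 2: L[2] = O
Query 3: D[2] = Y
Query 4: F[0] = O

Answer: G O Y O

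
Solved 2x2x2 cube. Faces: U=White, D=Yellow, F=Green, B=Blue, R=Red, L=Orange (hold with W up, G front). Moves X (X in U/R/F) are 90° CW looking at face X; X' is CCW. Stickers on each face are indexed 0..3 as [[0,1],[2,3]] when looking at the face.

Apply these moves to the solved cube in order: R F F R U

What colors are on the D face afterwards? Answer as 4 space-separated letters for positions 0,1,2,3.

Answer: G W Y W

Derivation:
After move 1 (R): R=RRRR U=WGWG F=GYGY D=YBYB B=WBWB
After move 2 (F): F=GGYY U=WGOO R=WRGR D=RRYB L=OYOB
After move 3 (F): F=YGYG U=WGBY R=OROR D=GWYB L=OROR
After move 4 (R): R=OORR U=WGBG F=YWYB D=GWYW B=YBGB
After move 5 (U): U=BWGG F=OOYB R=YBRR B=ORGB L=YWOR
Query: D face = GWYW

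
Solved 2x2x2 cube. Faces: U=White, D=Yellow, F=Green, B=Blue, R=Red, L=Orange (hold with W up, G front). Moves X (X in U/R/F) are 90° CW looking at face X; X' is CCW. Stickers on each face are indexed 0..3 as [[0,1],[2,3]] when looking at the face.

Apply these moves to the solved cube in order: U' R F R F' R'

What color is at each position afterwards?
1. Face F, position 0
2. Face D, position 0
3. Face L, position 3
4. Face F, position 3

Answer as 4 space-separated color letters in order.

Answer: R Y O G

Derivation:
After move 1 (U'): U=WWWW F=OOGG R=GGRR B=RRBB L=BBOO
After move 2 (R): R=RGRG U=WOWG F=OYGY D=YBYR B=WRWB
After move 3 (F): F=GOYY U=WOOB R=WGGG D=RRYR L=BYOB
After move 4 (R): R=GWGG U=WOOY F=GRYR D=RWYW B=BROB
After move 5 (F'): F=RRGY U=WOGG R=WWRG D=YBYW L=BYOO
After move 6 (R'): R=WGWR U=WOGB F=ROGG D=YRYY B=WRBB
Query 1: F[0] = R
Query 2: D[0] = Y
Query 3: L[3] = O
Query 4: F[3] = G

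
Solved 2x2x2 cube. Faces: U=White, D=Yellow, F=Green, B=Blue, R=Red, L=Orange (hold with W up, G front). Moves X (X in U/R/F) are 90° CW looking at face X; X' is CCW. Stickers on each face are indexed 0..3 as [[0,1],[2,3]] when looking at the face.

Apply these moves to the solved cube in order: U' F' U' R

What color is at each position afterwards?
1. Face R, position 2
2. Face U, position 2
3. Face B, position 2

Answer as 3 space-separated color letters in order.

Answer: R W R

Derivation:
After move 1 (U'): U=WWWW F=OOGG R=GGRR B=RRBB L=BBOO
After move 2 (F'): F=OGOG U=WWGR R=YGYR D=BOYY L=BWOW
After move 3 (U'): U=WRWG F=BWOG R=OGYR B=YGBB L=RROW
After move 4 (R): R=YORG U=WWWG F=BOOY D=BBYY B=GGRB
Query 1: R[2] = R
Query 2: U[2] = W
Query 3: B[2] = R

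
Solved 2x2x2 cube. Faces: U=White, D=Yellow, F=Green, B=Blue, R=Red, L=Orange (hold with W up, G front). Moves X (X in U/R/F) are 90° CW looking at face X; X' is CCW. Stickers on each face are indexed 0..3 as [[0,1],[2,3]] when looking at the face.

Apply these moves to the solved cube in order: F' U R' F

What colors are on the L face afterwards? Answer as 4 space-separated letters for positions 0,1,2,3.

Answer: G O O R

Derivation:
After move 1 (F'): F=GGGG U=WWRR R=YRYR D=OOYY L=OWOW
After move 2 (U): U=RWRW F=YRGG R=BBYR B=OWBB L=GGOW
After move 3 (R'): R=BRBY U=RBRO F=YWGW D=ORYG B=YWOB
After move 4 (F): F=GYWW U=RBWG R=RROY D=BBYG L=GOOR
Query: L face = GOOR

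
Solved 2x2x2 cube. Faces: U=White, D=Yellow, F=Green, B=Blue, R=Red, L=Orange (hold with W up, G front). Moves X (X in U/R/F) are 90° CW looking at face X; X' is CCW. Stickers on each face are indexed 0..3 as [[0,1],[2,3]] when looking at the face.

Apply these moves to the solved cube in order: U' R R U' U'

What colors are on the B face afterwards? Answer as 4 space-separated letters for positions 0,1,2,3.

After move 1 (U'): U=WWWW F=OOGG R=GGRR B=RRBB L=BBOO
After move 2 (R): R=RGRG U=WOWG F=OYGY D=YBYR B=WRWB
After move 3 (R): R=RRGG U=WYWY F=OBGR D=YWYW B=GROB
After move 4 (U'): U=YYWW F=BBGR R=OBGG B=RROB L=GROO
After move 5 (U'): U=YWYW F=GRGR R=BBGG B=OBOB L=RROO
Query: B face = OBOB

Answer: O B O B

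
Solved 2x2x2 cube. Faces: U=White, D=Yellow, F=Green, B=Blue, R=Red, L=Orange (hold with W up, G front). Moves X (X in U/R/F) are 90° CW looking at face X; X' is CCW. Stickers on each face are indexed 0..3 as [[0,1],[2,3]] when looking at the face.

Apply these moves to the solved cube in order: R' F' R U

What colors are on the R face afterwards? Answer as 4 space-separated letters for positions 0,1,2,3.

After move 1 (R'): R=RRRR U=WBWB F=GWGW D=YGYG B=YBYB
After move 2 (F'): F=WWGG U=WBRR R=GRYR D=OOYG L=OBOW
After move 3 (R): R=YGRR U=WWRG F=WOGG D=OYYY B=RBBB
After move 4 (U): U=RWGW F=YGGG R=RBRR B=OBBB L=WOOW
Query: R face = RBRR

Answer: R B R R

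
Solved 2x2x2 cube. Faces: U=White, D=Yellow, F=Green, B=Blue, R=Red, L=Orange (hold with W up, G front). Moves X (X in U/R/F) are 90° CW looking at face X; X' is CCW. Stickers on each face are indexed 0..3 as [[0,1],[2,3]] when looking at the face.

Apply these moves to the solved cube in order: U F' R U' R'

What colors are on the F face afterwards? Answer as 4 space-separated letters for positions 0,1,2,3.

After move 1 (U): U=WWWW F=RRGG R=BBRR B=OOBB L=GGOO
After move 2 (F'): F=RGRG U=WWBR R=YBYR D=GOYY L=GWOW
After move 3 (R): R=YYRB U=WGBG F=RORY D=GBYO B=ROWB
After move 4 (U'): U=GGWB F=GWRY R=RORB B=YYWB L=ROOW
After move 5 (R'): R=OBRR U=GWWY F=GGRB D=GWYY B=OYBB
Query: F face = GGRB

Answer: G G R B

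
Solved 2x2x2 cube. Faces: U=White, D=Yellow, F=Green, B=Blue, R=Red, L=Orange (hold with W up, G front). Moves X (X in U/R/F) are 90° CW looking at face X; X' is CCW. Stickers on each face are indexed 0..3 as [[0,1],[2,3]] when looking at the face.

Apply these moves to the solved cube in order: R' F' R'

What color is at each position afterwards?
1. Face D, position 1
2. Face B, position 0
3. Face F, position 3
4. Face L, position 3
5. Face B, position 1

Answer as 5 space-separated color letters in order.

Answer: W G R W B

Derivation:
After move 1 (R'): R=RRRR U=WBWB F=GWGW D=YGYG B=YBYB
After move 2 (F'): F=WWGG U=WBRR R=GRYR D=OOYG L=OBOW
After move 3 (R'): R=RRGY U=WYRY F=WBGR D=OWYG B=GBOB
Query 1: D[1] = W
Query 2: B[0] = G
Query 3: F[3] = R
Query 4: L[3] = W
Query 5: B[1] = B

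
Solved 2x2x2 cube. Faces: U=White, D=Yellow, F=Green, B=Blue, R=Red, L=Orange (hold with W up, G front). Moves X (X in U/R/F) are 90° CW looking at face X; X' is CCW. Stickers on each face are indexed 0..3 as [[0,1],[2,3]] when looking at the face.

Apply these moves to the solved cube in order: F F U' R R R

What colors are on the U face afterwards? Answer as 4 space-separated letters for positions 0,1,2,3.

After move 1 (F): F=GGGG U=WWOO R=WRWR D=RRYY L=OYOY
After move 2 (F): F=GGGG U=WWYY R=OROR D=WWYY L=OROR
After move 3 (U'): U=WYWY F=ORGG R=GGOR B=ORBB L=BBOR
After move 4 (R): R=OGRG U=WRWG F=OWGY D=WBYO B=YRYB
After move 5 (R): R=ROGG U=WWWY F=OBGO D=WYYY B=GRRB
After move 6 (R): R=GRGO U=WBWO F=OYGY D=WRYG B=YRWB
Query: U face = WBWO

Answer: W B W O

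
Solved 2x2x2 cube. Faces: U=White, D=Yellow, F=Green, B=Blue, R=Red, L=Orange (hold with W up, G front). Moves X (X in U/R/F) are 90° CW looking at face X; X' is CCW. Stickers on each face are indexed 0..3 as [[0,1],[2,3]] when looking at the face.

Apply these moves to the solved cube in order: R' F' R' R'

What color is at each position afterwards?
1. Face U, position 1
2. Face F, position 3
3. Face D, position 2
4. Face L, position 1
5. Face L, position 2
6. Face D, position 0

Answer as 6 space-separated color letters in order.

After move 1 (R'): R=RRRR U=WBWB F=GWGW D=YGYG B=YBYB
After move 2 (F'): F=WWGG U=WBRR R=GRYR D=OOYG L=OBOW
After move 3 (R'): R=RRGY U=WYRY F=WBGR D=OWYG B=GBOB
After move 4 (R'): R=RYRG U=WORG F=WYGY D=OBYR B=GBWB
Query 1: U[1] = O
Query 2: F[3] = Y
Query 3: D[2] = Y
Query 4: L[1] = B
Query 5: L[2] = O
Query 6: D[0] = O

Answer: O Y Y B O O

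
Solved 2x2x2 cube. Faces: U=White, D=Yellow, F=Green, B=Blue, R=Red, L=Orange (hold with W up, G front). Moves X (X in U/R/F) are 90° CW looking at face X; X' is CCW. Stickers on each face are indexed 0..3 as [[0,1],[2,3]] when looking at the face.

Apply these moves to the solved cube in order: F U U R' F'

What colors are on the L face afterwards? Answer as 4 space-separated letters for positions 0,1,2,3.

After move 1 (F): F=GGGG U=WWOO R=WRWR D=RRYY L=OYOY
After move 2 (U): U=OWOW F=WRGG R=BBWR B=OYBB L=GGOY
After move 3 (U): U=OOWW F=BBGG R=OYWR B=GGBB L=WROY
After move 4 (R'): R=YROW U=OBWG F=BOGW D=RBYG B=YGRB
After move 5 (F'): F=OWBG U=OBYO R=BRRW D=RYYG L=WGOW
Query: L face = WGOW

Answer: W G O W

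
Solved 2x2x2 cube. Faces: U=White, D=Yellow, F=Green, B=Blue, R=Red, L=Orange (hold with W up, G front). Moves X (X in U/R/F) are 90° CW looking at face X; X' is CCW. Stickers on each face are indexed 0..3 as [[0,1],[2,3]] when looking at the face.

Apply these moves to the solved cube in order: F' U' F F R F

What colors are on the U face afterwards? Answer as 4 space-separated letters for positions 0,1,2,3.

After move 1 (F'): F=GGGG U=WWRR R=YRYR D=OOYY L=OWOW
After move 2 (U'): U=WRWR F=OWGG R=GGYR B=YRBB L=BBOW
After move 3 (F): F=GOGW U=WRWB R=WGRR D=YGYY L=BOOO
After move 4 (F): F=GGWO U=WROO R=WGBR D=RWYY L=BYOG
After move 5 (R): R=BWRG U=WGOO F=GWWY D=RBYY B=ORRB
After move 6 (F): F=WGYW U=WGGY R=OWOG D=RBYY L=BROB
Query: U face = WGGY

Answer: W G G Y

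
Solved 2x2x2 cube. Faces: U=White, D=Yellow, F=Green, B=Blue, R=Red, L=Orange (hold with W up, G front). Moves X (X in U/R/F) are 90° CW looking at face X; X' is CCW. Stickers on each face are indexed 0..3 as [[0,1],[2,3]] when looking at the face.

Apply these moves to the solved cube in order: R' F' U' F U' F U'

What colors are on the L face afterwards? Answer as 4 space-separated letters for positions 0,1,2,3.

After move 1 (R'): R=RRRR U=WBWB F=GWGW D=YGYG B=YBYB
After move 2 (F'): F=WWGG U=WBRR R=GRYR D=OOYG L=OBOW
After move 3 (U'): U=BRWR F=OBGG R=WWYR B=GRYB L=YBOW
After move 4 (F): F=GOGB U=BRWB R=WWRR D=YWYG L=YOOO
After move 5 (U'): U=RBBW F=YOGB R=GORR B=WWYB L=GROO
After move 6 (F): F=GYBO U=RBOR R=BOWR D=RGYG L=GYOW
After move 7 (U'): U=BRRO F=GYBO R=GYWR B=BOYB L=WWOW
Query: L face = WWOW

Answer: W W O W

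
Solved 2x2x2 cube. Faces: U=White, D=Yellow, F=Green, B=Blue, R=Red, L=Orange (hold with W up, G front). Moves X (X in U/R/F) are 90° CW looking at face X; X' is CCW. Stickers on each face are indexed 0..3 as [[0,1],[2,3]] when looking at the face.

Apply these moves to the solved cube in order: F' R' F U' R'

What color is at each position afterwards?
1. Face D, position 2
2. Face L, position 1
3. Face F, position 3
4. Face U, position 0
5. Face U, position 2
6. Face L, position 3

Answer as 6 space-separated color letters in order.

Answer: Y B W B W G

Derivation:
After move 1 (F'): F=GGGG U=WWRR R=YRYR D=OOYY L=OWOW
After move 2 (R'): R=RRYY U=WBRB F=GWGR D=OGYG B=YBOB
After move 3 (F): F=GGRW U=WBWW R=RRBY D=YRYG L=OOOG
After move 4 (U'): U=BWWW F=OORW R=GGBY B=RROB L=YBOG
After move 5 (R'): R=GYGB U=BOWR F=OWRW D=YOYW B=GRRB
Query 1: D[2] = Y
Query 2: L[1] = B
Query 3: F[3] = W
Query 4: U[0] = B
Query 5: U[2] = W
Query 6: L[3] = G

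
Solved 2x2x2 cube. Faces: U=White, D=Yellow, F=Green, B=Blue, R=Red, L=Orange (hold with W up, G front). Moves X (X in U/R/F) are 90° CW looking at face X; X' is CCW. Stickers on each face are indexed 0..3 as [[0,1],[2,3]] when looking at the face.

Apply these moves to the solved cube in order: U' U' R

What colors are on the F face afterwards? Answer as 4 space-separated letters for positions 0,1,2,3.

Answer: B Y G Y

Derivation:
After move 1 (U'): U=WWWW F=OOGG R=GGRR B=RRBB L=BBOO
After move 2 (U'): U=WWWW F=BBGG R=OORR B=GGBB L=RROO
After move 3 (R): R=RORO U=WBWG F=BYGY D=YBYG B=WGWB
Query: F face = BYGY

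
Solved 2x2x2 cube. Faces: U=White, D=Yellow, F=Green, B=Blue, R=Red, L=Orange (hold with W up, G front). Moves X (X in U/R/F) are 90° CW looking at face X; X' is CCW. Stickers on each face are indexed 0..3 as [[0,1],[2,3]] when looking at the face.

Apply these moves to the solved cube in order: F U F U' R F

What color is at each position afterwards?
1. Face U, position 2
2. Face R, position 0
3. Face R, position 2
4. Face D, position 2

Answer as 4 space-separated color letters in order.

After move 1 (F): F=GGGG U=WWOO R=WRWR D=RRYY L=OYOY
After move 2 (U): U=OWOW F=WRGG R=BBWR B=OYBB L=GGOY
After move 3 (F): F=GWGR U=OWYG R=OBWR D=WBYY L=GROR
After move 4 (U'): U=WGOY F=GRGR R=GWWR B=OBBB L=OYOR
After move 5 (R): R=WGRW U=WROR F=GBGY D=WBYO B=YBGB
After move 6 (F): F=GGYB U=WRRY R=OGRW D=RWYO L=OWOB
Query 1: U[2] = R
Query 2: R[0] = O
Query 3: R[2] = R
Query 4: D[2] = Y

Answer: R O R Y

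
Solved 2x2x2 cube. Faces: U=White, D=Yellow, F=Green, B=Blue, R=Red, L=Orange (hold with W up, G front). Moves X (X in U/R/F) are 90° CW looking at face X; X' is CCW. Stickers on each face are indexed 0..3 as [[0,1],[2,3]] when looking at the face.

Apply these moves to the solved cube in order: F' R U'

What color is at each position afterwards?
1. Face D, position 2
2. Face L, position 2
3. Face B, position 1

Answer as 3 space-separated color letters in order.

After move 1 (F'): F=GGGG U=WWRR R=YRYR D=OOYY L=OWOW
After move 2 (R): R=YYRR U=WGRG F=GOGY D=OBYB B=RBWB
After move 3 (U'): U=GGWR F=OWGY R=GORR B=YYWB L=RBOW
Query 1: D[2] = Y
Query 2: L[2] = O
Query 3: B[1] = Y

Answer: Y O Y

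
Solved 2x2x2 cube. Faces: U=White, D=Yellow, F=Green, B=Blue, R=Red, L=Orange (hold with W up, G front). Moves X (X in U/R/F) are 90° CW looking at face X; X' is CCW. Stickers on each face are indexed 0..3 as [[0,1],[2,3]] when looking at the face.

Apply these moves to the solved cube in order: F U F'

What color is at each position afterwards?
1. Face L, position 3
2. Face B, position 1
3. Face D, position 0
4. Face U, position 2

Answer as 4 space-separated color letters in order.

Answer: O Y G B

Derivation:
After move 1 (F): F=GGGG U=WWOO R=WRWR D=RRYY L=OYOY
After move 2 (U): U=OWOW F=WRGG R=BBWR B=OYBB L=GGOY
After move 3 (F'): F=RGWG U=OWBW R=RBRR D=GYYY L=GWOO
Query 1: L[3] = O
Query 2: B[1] = Y
Query 3: D[0] = G
Query 4: U[2] = B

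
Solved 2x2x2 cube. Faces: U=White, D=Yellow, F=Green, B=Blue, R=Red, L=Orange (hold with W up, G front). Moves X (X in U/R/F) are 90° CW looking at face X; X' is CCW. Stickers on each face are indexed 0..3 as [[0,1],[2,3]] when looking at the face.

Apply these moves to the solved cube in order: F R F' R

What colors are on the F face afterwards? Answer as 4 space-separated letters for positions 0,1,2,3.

After move 1 (F): F=GGGG U=WWOO R=WRWR D=RRYY L=OYOY
After move 2 (R): R=WWRR U=WGOG F=GRGY D=RBYB B=OBWB
After move 3 (F'): F=RYGG U=WGWR R=BWRR D=YYYB L=OGOO
After move 4 (R): R=RBRW U=WYWG F=RYGB D=YWYO B=RBGB
Query: F face = RYGB

Answer: R Y G B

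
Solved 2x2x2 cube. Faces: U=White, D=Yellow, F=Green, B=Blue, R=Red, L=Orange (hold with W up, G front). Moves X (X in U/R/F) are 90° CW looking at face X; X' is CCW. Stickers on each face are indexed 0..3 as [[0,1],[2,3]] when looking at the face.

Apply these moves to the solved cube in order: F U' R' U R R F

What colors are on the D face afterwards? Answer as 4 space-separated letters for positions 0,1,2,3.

Answer: R W Y B

Derivation:
After move 1 (F): F=GGGG U=WWOO R=WRWR D=RRYY L=OYOY
After move 2 (U'): U=WOWO F=OYGG R=GGWR B=WRBB L=BBOY
After move 3 (R'): R=GRGW U=WBWW F=OOGO D=RYYG B=YRRB
After move 4 (U): U=WWWB F=GRGO R=YRGW B=BBRB L=OOOY
After move 5 (R): R=GYWR U=WRWO F=GYGG D=RRYB B=BBWB
After move 6 (R): R=WGRY U=WYWG F=GRGB D=RWYB B=OBRB
After move 7 (F): F=GGBR U=WYYO R=WGGY D=RWYB L=OROW
Query: D face = RWYB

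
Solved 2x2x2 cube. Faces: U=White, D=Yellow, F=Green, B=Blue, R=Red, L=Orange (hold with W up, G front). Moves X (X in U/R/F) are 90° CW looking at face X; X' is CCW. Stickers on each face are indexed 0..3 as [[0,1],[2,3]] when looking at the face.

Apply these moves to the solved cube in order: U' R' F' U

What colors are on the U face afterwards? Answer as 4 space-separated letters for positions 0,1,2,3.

Answer: G W G B

Derivation:
After move 1 (U'): U=WWWW F=OOGG R=GGRR B=RRBB L=BBOO
After move 2 (R'): R=GRGR U=WBWR F=OWGW D=YOYG B=YRYB
After move 3 (F'): F=WWOG U=WBGG R=ORYR D=BOYG L=BROW
After move 4 (U): U=GWGB F=OROG R=YRYR B=BRYB L=WWOW
Query: U face = GWGB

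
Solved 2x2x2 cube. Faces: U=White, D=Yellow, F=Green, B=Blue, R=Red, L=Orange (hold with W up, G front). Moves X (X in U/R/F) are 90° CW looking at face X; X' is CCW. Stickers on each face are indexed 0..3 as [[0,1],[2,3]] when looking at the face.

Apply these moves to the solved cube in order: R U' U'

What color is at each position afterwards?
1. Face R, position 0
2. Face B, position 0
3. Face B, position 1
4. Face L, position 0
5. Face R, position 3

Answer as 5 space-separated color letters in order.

After move 1 (R): R=RRRR U=WGWG F=GYGY D=YBYB B=WBWB
After move 2 (U'): U=GGWW F=OOGY R=GYRR B=RRWB L=WBOO
After move 3 (U'): U=GWGW F=WBGY R=OORR B=GYWB L=RROO
Query 1: R[0] = O
Query 2: B[0] = G
Query 3: B[1] = Y
Query 4: L[0] = R
Query 5: R[3] = R

Answer: O G Y R R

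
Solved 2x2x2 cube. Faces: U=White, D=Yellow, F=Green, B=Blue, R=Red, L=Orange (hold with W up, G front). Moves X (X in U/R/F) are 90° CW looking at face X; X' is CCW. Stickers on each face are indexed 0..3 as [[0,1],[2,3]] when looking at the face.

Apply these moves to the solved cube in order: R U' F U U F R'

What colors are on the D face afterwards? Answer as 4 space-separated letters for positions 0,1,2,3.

Answer: W R Y R

Derivation:
After move 1 (R): R=RRRR U=WGWG F=GYGY D=YBYB B=WBWB
After move 2 (U'): U=GGWW F=OOGY R=GYRR B=RRWB L=WBOO
After move 3 (F): F=GOYO U=GGOB R=WYWR D=RGYB L=WYOB
After move 4 (U): U=OGBG F=WYYO R=RRWR B=WYWB L=GOOB
After move 5 (U): U=BOGG F=RRYO R=WYWR B=GOWB L=WYOB
After move 6 (F): F=YROR U=BOBY R=GYGR D=WWYB L=WROG
After move 7 (R'): R=YRGG U=BWBG F=YOOY D=WRYR B=BOWB
Query: D face = WRYR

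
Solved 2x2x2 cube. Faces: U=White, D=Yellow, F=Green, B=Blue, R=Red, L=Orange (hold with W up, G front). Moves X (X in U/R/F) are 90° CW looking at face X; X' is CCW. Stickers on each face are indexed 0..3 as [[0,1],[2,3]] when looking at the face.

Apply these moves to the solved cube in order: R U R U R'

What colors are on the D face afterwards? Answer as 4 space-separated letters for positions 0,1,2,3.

Answer: Y W Y B

Derivation:
After move 1 (R): R=RRRR U=WGWG F=GYGY D=YBYB B=WBWB
After move 2 (U): U=WWGG F=RRGY R=WBRR B=OOWB L=GYOO
After move 3 (R): R=RWRB U=WRGY F=RBGB D=YWYO B=GOWB
After move 4 (U): U=GWYR F=RWGB R=GORB B=GYWB L=RBOO
After move 5 (R'): R=OBGR U=GWYG F=RWGR D=YWYB B=OYWB
Query: D face = YWYB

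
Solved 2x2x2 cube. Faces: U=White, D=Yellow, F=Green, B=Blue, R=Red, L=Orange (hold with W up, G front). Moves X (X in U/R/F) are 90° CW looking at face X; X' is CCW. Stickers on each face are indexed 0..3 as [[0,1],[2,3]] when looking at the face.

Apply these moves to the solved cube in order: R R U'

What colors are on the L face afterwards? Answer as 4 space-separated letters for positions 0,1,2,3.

After move 1 (R): R=RRRR U=WGWG F=GYGY D=YBYB B=WBWB
After move 2 (R): R=RRRR U=WYWY F=GBGB D=YWYW B=GBGB
After move 3 (U'): U=YYWW F=OOGB R=GBRR B=RRGB L=GBOO
Query: L face = GBOO

Answer: G B O O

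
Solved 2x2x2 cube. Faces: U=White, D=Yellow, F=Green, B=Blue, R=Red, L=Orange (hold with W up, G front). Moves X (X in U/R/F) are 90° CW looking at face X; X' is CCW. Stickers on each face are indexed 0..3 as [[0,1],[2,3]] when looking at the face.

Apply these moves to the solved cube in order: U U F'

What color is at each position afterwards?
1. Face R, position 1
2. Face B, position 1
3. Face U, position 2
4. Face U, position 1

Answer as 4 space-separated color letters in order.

Answer: O G O W

Derivation:
After move 1 (U): U=WWWW F=RRGG R=BBRR B=OOBB L=GGOO
After move 2 (U): U=WWWW F=BBGG R=OORR B=GGBB L=RROO
After move 3 (F'): F=BGBG U=WWOR R=YOYR D=ROYY L=RWOW
Query 1: R[1] = O
Query 2: B[1] = G
Query 3: U[2] = O
Query 4: U[1] = W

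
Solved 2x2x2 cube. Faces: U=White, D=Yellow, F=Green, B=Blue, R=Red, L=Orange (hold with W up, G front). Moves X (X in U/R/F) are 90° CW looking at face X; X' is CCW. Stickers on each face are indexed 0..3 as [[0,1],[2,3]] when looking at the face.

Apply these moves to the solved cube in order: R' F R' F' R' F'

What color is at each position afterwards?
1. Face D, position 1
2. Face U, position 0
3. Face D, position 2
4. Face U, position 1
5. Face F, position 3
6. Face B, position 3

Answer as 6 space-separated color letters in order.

Answer: O W Y R G B

Derivation:
After move 1 (R'): R=RRRR U=WBWB F=GWGW D=YGYG B=YBYB
After move 2 (F): F=GGWW U=WBOO R=WRBR D=RRYG L=OYOG
After move 3 (R'): R=RRWB U=WYOY F=GBWO D=RGYW B=GBRB
After move 4 (F'): F=BOGW U=WYRW R=GRRB D=YGYW L=OYOO
After move 5 (R'): R=RBGR U=WRRG F=BYGW D=YOYW B=WBGB
After move 6 (F'): F=YWBG U=WRRG R=OBYR D=YOYW L=OGOR
Query 1: D[1] = O
Query 2: U[0] = W
Query 3: D[2] = Y
Query 4: U[1] = R
Query 5: F[3] = G
Query 6: B[3] = B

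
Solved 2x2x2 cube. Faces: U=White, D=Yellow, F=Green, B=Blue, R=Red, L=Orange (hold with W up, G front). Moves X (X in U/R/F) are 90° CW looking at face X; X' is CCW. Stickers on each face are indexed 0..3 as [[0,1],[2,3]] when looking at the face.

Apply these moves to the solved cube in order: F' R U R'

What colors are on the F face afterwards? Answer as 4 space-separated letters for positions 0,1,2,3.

After move 1 (F'): F=GGGG U=WWRR R=YRYR D=OOYY L=OWOW
After move 2 (R): R=YYRR U=WGRG F=GOGY D=OBYB B=RBWB
After move 3 (U): U=RWGG F=YYGY R=RBRR B=OWWB L=GOOW
After move 4 (R'): R=BRRR U=RWGO F=YWGG D=OYYY B=BWBB
Query: F face = YWGG

Answer: Y W G G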